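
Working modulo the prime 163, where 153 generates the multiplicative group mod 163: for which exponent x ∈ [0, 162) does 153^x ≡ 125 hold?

99

Baby-step giant-step with m = ceil(sqrt(162)) = 13.
Baby table (153^j mod 163 for j=0..12):
  0:1  1:153  2:100  3:141  4:57  5:82  6:158  7:50
  8:152  9:110  10:41  11:79  12:25
Giant step factor: 153^(-13) ≡ 148 (mod 163).
Scan 125·148^i mod 163 for i = 0, 1, …:
  i=0: 125   i=1: 81   i=2: 89   i=3: 132
  i=4: 139   i=5: 34   i=6: 142   i=7: 152
Match at i=7, j=8: x = 7·13 + 8 = 99.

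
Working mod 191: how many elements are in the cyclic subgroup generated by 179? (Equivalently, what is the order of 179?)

The order of 179 must divide p − 1 = 190 = 2 · 5 · 19.
Divisors: 1, 2, 5, 10, 19, 38, 95, 190.
Check each in increasing order: 179^1 ≡ 179;  179^2 ≡ 144;  179^5 ≡ 41;  179^10 ≡ 153;  179^19 ≡ 7;  179^38 ≡ 49;  179^95 ≡ 190;  179^190 ≡ 1.
Smallest exponent giving 1 is 190.

190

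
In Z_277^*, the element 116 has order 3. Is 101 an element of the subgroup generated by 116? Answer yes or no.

⟨116⟩ has order 3; its elements mod 277 are {1, 116, 160}.
101 is not in this set.

no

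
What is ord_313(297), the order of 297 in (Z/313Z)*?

78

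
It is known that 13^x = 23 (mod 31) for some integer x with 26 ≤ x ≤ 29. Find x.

Compute 13^26 mod 31 = 28, then multiply by 13 repeatedly:
  13^26=28  13^27=23
Found 23 at exponent 27.

27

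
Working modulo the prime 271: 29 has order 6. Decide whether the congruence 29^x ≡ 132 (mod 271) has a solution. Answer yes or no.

no

132 ∈ ⟨29⟩ iff 132^6 ≡ 1 (mod 271), since |⟨29⟩| = 6.
132^6 mod 271 = 81.
Since 81 ≠ 1, 132 does not lie in the subgroup.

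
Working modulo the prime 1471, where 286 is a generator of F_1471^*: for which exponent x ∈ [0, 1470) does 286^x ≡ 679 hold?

303

Baby-step giant-step with m = ceil(sqrt(1470)) = 39.
Baby table (286^j mod 1471 for j=0..38):
  0:1  1:286  2:891  3:343  4:1012  5:1116  6:1440  7:1431
  8:328  9:1135  10:990  11:708  12:961  13:1240  14:129  15:119
  16:201  17:117  18:1100  19:1277  20:414  21:724  22:1124  23:786
  24:1204  25:130  26:405  27:1092  28:460  29:641  30:922  31:383
  32:684  33:1452  34:450  35:723  36:838  37:1366  38:861
Giant step factor: 286^(-39) ≡ 492 (mod 1471).
Scan 679·492^i mod 1471 for i = 0, 1, …:
  i=0: 679   i=1: 151   i=2: 742   i=3: 256
  i=4: 917   i=5: 1038   i=6: 259   i=7: 922
Match at i=7, j=30: x = 7·39 + 30 = 303.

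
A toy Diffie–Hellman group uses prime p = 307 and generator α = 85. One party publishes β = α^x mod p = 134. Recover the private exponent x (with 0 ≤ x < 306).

190

Baby-step giant-step with m = ceil(sqrt(306)) = 18.
Baby table (85^j mod 307 for j=0..17):
  0:1  1:85  2:164  3:125  4:187  5:238  6:275  7:43
  8:278  9:298  10:156  11:59  12:103  13:159  14:7  15:288
  16:227  17:261
Giant step factor: 85^(-18) ≡ 235 (mod 307).
Scan 134·235^i mod 307 for i = 0, 1, …:
  i=0: 134   i=1: 176   i=2: 222   i=3: 287
  i=4: 212   i=5: 86   i=6: 255   i=7: 60
  i=8: 285   i=9: 49   i=10: 156
Match at i=10, j=10: x = 10·18 + 10 = 190.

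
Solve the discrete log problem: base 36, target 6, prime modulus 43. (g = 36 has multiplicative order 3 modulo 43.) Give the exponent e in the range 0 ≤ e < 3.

2

Successive powers of 36 modulo 43:
  36^0=1  36^1=36  36^2=6
So 36^2 ≡ 6 (mod 43), giving e = 2.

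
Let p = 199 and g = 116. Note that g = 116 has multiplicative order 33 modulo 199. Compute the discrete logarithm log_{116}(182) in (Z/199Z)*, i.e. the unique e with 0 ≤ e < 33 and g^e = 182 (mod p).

5

Successive powers of 116 modulo 199:
  116^0=1  116^1=116  116^2=123  116^3=139  116^4=5  116^5=182
So 116^5 ≡ 182 (mod 199), giving e = 5.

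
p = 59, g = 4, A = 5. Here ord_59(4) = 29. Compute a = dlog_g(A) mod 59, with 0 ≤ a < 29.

Successive powers of 4 modulo 59:
  4^0=1  4^1=4  4^2=16  4^3=5
So 4^3 ≡ 5 (mod 59), giving a = 3.

3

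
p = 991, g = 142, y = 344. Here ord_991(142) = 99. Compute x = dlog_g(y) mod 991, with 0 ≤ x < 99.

Successive powers of 142 modulo 991:
  142^0=1  142^1=142  142^2=344
So 142^2 ≡ 344 (mod 991), giving x = 2.

2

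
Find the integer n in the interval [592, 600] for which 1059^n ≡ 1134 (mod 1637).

594

Compute 1059^592 mod 1637 = 225, then multiply by 1059 repeatedly:
  1059^592=225  1059^593=910  1059^594=1134
Found 1134 at exponent 594.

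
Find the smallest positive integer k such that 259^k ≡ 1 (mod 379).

378

The order of 259 must divide p − 1 = 378 = 2 · 3^3 · 7.
Divisors: 1, 2, 3, 6, 7, 9, 14, 18, 21, 27, 42, 54, 63, 126, 189, 378.
Check each in increasing order: 259^1 ≡ 259;  259^2 ≡ 377;  259^3 ≡ 240;  259^6 ≡ 371;  259^7 ≡ 202;  259^9 ≡ 354;  259^14 ≡ 251;  259^18 ≡ 246;  259^21 ≡ 295;  259^27 ≡ 293;  259^42 ≡ 234;  259^54 ≡ 195;  259^63 ≡ 52;  259^126 ≡ 51;  259^189 ≡ 378;  259^378 ≡ 1.
Smallest exponent giving 1 is 378.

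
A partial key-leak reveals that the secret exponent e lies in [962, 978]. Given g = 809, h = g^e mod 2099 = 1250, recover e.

965

Compute 809^962 mod 2099 = 979, then multiply by 809 repeatedly:
  809^962=979  809^963=688  809^964=357  809^965=1250
Found 1250 at exponent 965.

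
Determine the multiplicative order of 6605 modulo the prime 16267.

8133

The order of 6605 must divide p − 1 = 16266 = 2 · 3 · 2711.
Divisors: 1, 2, 3, 6, 2711, 5422, 8133, 16266.
Check each in increasing order: 6605^1 ≡ 6605;  6605^2 ≡ 14198;  6605^3 ≡ 14802;  6605^6 ≡ 15248;  6605^2711 ≡ 796;  6605^5422 ≡ 15470;  6605^8133 ≡ 1.
Smallest exponent giving 1 is 8133.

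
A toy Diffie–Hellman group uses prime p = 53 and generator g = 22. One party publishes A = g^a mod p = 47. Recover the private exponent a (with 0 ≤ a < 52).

Baby-step giant-step with m = ceil(sqrt(52)) = 8.
Baby table (22^j mod 53 for j=0..7):
  0:1  1:22  2:7  3:48  4:49  5:18  6:25  7:20
Giant step factor: 22^(-8) ≡ 10 (mod 53).
Scan 47·10^i mod 53 for i = 0, 1, …:
  i=0: 47   i=1: 46   i=2: 36   i=3: 42
  i=4: 49
Match at i=4, j=4: a = 4·8 + 4 = 36.

36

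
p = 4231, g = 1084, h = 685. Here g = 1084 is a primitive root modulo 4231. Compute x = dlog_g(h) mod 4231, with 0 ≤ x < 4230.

276

Baby-step giant-step with m = ceil(sqrt(4230)) = 66.
Baby table (1084^j mod 4231 for j=0..65):
  0:1  1:1084  2:3069  3:1230  4:555  5:818  6:2433  7:1459
  8:3393  9:1273  10:626  11:1624  12:320  13:4169  14:488  15:117
  16:4129  17:3669  18:56  19:1470  20:2624  21:1184  22:1463  23:3498
  24:856  25:1315  26:3844  27:3592  28:1208  29:2093  30:996  31:759
  32:1942  33:2321  34:2750  35:2376  36:3136  37:1931  38:3090  39:2839
  40:1539  41:1262  42:1395  43:1713  44:3714  45:2295  46:4183  47:2971
  48:773  49:194  50:2977  51:3046  52:1684  53:1895  54:2145  55:2361
  56:3800  57:2437  58:1564  59:2976  60:1962  61:2846  62:665  63:1590
  64:1543  65:1367
Giant step factor: 1084^(-66) ≡ 1008 (mod 4231).
Scan 685·1008^i mod 4231 for i = 0, 1, …:
  i=0: 685   i=1: 827   i=2: 109   i=3: 4097
  i=4: 320
Match at i=4, j=12: x = 4·66 + 12 = 276.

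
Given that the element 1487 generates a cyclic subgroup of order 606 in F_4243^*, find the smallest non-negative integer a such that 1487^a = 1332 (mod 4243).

Baby-step giant-step with m = ceil(sqrt(606)) = 25.
Baby table (1487^j mod 4243 for j=0..24):
  0:1  1:1487  2:566  3:1528  4:2131  5:3519  6:1134  7:1787
  8:1151  9:1608  10:2287  11:2126  12:327  13:2547  14:2633  15:3225
  16:985  17:860  18:1677  19:3058  20:2993  21:3927  22:1081  23:3593
  24:854
Giant step factor: 1487^(-25) ≡ 3272 (mod 4243).
Scan 1332·3272^i mod 4243 for i = 0, 1, …:
  i=0: 1332   i=1: 743   i=2: 4100   i=3: 3077
  i=4: 3548   i=5: 208   i=6: 1696   i=7: 3711
  i=8: 3169   i=9: 3319     …   i=17: 401
  i=18: 985
Match at i=18, j=16: a = 18·25 + 16 = 466.

466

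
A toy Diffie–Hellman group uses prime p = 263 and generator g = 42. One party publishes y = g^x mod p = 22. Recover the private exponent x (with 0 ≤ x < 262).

Baby-step giant-step with m = ceil(sqrt(262)) = 17.
Baby table (42^j mod 263 for j=0..16):
  0:1  1:42  2:186  3:185  4:143  5:220  6:35  7:155
  8:198  9:163  10:8  11:73  12:173  13:165  14:92  15:182
  16:17
Giant step factor: 42^(-17) ≡ 7 (mod 263).
Scan 22·7^i mod 263 for i = 0, 1, …:
  i=0: 22   i=1: 154   i=2: 26   i=3: 182
Match at i=3, j=15: x = 3·17 + 15 = 66.

66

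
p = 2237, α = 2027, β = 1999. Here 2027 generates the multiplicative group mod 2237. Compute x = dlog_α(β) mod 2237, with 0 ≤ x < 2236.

1806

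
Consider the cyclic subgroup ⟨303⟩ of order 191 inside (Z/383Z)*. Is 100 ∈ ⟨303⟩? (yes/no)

yes

100 ∈ ⟨303⟩ iff 100^191 ≡ 1 (mod 383), since |⟨303⟩| = 191.
100^191 mod 383 = 1.
Since 1 = 1, 100 lies in the subgroup.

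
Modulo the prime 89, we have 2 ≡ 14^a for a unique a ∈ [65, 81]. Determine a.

80

Compute 14^65 mod 89 = 23, then multiply by 14 repeatedly:
  14^65=23  14^66=55  14^67=58  14^68=11  14^69=65
  14^70=20  14^71=13  14^72=4  14^73=56  14^74=72
  14^75=29  14^76=50  14^77=77  14^78=10  14^79=51
  14^80=2
Found 2 at exponent 80.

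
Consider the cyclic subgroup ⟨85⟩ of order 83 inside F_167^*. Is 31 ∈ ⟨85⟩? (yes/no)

31 ∈ ⟨85⟩ iff 31^83 ≡ 1 (mod 167), since |⟨85⟩| = 83.
31^83 mod 167 = 1.
Since 1 = 1, 31 lies in the subgroup.

yes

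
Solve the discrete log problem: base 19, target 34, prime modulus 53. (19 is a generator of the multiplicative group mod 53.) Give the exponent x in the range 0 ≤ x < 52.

Successive powers of 19 modulo 53:
  19^0=1  19^1=19  19^2=43  19^3=22  19^4=47  19^5=45
  19^6=7  19^7=27  19^8=36  19^9=48  19^10=11  19^11=50
  19^12=49  19^13=30  19^14=40  19^15=18  19^16=24  19^17=32
  19^18=25  19^19=51  19^20=15  19^21=20  19^22=9  19^23=12
  19^24=16  19^25=39  19^26=52  19^27=34
So 19^27 ≡ 34 (mod 53), giving x = 27.

27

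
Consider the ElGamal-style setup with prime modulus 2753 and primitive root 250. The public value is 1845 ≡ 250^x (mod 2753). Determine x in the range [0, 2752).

Baby-step giant-step with m = ceil(sqrt(2752)) = 53.
Baby table (250^j mod 2753 for j=0..52):
  0:1  1:250  2:1934  3:1725  4:1782  5:2267  6:2385  7:1602
  8:1315  9:1143  10:2191  11:2656  12:527  13:2359  14:608  15:585
  16:341  17:2660  18:1527  19:1836  20:2002  21:2207  22:1150  23:1188
  24:2429  25:1590  26:1068  27:2712  28:762  29:543  30:853  31:1269
  32:655  33:1323  34:390  35:1145  36:2691  37:1018  38:1224  39:417
  40:2389  41:2602  42:792  43:2537  44:1060  45:712  46:1808  47:508
  48:362  49:2404  50:846  51:2272  52:882
Giant step factor: 250^(-53) ≡ 2573 (mod 2753).
Scan 1845·2573^i mod 2753 for i = 0, 1, …:
  i=0: 1845   i=1: 1013   i=2: 2111   i=3: 2687
  i=4: 868   i=5: 681   i=6: 1305   i=7: 1858
  i=8: 1426   i=9: 2102     …   i=41: 528
  i=42: 1315
Match at i=42, j=8: x = 42·53 + 8 = 2234.

2234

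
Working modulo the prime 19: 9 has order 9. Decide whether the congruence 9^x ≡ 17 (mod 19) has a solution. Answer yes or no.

yes

⟨9⟩ has order 9; its elements mod 19 are {1, 4, 5, 6, 7, 9, 11, 16, 17}.
17 is in this set.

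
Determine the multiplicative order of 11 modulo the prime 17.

16

The order of 11 must divide p − 1 = 16 = 2^4.
Divisors: 1, 2, 4, 8, 16.
Check each in increasing order: 11^1 ≡ 11;  11^2 ≡ 2;  11^4 ≡ 4;  11^8 ≡ 16;  11^16 ≡ 1.
Smallest exponent giving 1 is 16.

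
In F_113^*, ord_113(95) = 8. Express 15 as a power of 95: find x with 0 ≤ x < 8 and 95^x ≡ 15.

6

Successive powers of 95 modulo 113:
  95^0=1  95^1=95  95^2=98  95^3=44  95^4=112  95^5=18
  95^6=15
So 95^6 ≡ 15 (mod 113), giving x = 6.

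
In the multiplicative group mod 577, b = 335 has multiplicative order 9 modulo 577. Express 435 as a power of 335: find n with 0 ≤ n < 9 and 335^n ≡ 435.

Successive powers of 335 modulo 577:
  335^0=1  335^1=335  335^2=287  335^3=363  335^4=435
So 335^4 ≡ 435 (mod 577), giving n = 4.

4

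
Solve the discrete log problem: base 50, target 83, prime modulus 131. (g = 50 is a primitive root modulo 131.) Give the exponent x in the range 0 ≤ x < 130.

77

Baby-step giant-step with m = ceil(sqrt(130)) = 12.
Baby table (50^j mod 131 for j=0..11):
  0:1  1:50  2:11  3:26  4:121  5:24  6:21  7:2
  8:100  9:22  10:52  11:111
Giant step factor: 50^(-12) ≡ 101 (mod 131).
Scan 83·101^i mod 131 for i = 0, 1, …:
  i=0: 83   i=1: 130   i=2: 30   i=3: 17
  i=4: 14   i=5: 104   i=6: 24
Match at i=6, j=5: x = 6·12 + 5 = 77.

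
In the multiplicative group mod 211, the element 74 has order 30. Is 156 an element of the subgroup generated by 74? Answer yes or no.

156 ∈ ⟨74⟩ iff 156^30 ≡ 1 (mod 211), since |⟨74⟩| = 30.
156^30 mod 211 = 1.
Since 1 = 1, 156 lies in the subgroup.

yes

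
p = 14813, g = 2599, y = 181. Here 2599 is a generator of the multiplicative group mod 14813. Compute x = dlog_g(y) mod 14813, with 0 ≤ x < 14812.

5424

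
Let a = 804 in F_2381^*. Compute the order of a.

2380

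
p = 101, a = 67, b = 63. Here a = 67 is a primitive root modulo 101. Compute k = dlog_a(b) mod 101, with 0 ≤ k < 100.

Baby-step giant-step with m = ceil(sqrt(100)) = 10.
Baby table (67^j mod 101 for j=0..9):
  0:1  1:67  2:45  3:86  4:5  5:32  6:23  7:26
  8:25  9:59
Giant step factor: 67^(-10) ≡ 65 (mod 101).
Scan 63·65^i mod 101 for i = 0, 1, …:
  i=0: 63   i=1: 55   i=2: 40   i=3: 75
  i=4: 27   i=5: 38   i=6: 46   i=7: 61
  i=8: 26
Match at i=8, j=7: k = 8·10 + 7 = 87.

87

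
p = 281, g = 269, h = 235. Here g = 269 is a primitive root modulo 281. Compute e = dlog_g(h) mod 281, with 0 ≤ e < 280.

129

Baby-step giant-step with m = ceil(sqrt(280)) = 17.
Baby table (269^j mod 281 for j=0..16):
  0:1  1:269  2:144  3:239  4:223  5:134  6:78  7:188
  8:273  9:96  10:253  11:55  12:183  13:52  14:219  15:182
  16:64
Giant step factor: 269^(-17) ≡ 15 (mod 281).
Scan 235·15^i mod 281 for i = 0, 1, …:
  i=0: 235   i=1: 153   i=2: 47   i=3: 143
  i=4: 178   i=5: 141   i=6: 148   i=7: 253
Match at i=7, j=10: e = 7·17 + 10 = 129.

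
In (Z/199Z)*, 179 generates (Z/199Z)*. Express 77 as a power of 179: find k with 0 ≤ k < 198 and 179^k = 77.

Baby-step giant-step with m = ceil(sqrt(198)) = 15.
Baby table (179^j mod 199 for j=0..14):
  0:1  1:179  2:2  3:159  4:4  5:119  6:8  7:39
  8:16  9:78  10:32  11:156  12:64  13:113  14:128
Giant step factor: 179^(-15) ≡ 59 (mod 199).
Scan 77·59^i mod 199 for i = 0, 1, …:
  i=0: 77   i=1: 165   i=2: 183   i=3: 51
  i=4: 24   i=5: 23   i=6: 163   i=7: 65
  i=8: 54   i=9: 2
Match at i=9, j=2: k = 9·15 + 2 = 137.

137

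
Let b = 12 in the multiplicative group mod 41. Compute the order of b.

The order of 12 must divide p − 1 = 40 = 2^3 · 5.
Divisors: 1, 2, 4, 5, 8, 10, 20, 40.
Check each in increasing order: 12^1 ≡ 12;  12^2 ≡ 21;  12^4 ≡ 31;  12^5 ≡ 3;  12^8 ≡ 18;  12^10 ≡ 9;  12^20 ≡ 40;  12^40 ≡ 1.
Smallest exponent giving 1 is 40.

40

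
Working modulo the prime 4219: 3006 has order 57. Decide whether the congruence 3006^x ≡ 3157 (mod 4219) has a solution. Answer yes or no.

3157 ∈ ⟨3006⟩ iff 3157^57 ≡ 1 (mod 4219), since |⟨3006⟩| = 57.
3157^57 mod 4219 = 1.
Since 1 = 1, 3157 lies in the subgroup.

yes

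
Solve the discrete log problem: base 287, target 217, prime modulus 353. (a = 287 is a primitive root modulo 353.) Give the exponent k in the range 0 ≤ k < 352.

320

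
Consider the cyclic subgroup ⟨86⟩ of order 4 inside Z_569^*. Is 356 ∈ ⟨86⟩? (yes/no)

356 ∈ ⟨86⟩ iff 356^4 ≡ 1 (mod 569), since |⟨86⟩| = 4.
356^4 mod 569 = 41.
Since 41 ≠ 1, 356 does not lie in the subgroup.

no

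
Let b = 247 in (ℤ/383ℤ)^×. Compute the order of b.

The order of 247 must divide p − 1 = 382 = 2 · 191.
Divisors: 1, 2, 191, 382.
Check each in increasing order: 247^1 ≡ 247;  247^2 ≡ 112;  247^191 ≡ 382;  247^382 ≡ 1.
Smallest exponent giving 1 is 382.

382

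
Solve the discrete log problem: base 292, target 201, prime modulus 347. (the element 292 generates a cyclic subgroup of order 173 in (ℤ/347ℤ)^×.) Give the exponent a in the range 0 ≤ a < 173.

Baby-step giant-step with m = ceil(sqrt(173)) = 14.
Baby table (292^j mod 347 for j=0..13):
  0:1  1:292  2:249  3:185  4:235  5:261  6:219  7:100
  8:52  9:263  10:109  11:251  12:75  13:39
Giant step factor: 292^(-14) ≡ 11 (mod 347).
Scan 201·11^i mod 347 for i = 0, 1, …:
  i=0: 201   i=1: 129   i=2: 31   i=3: 341
  i=4: 281   i=5: 315   i=6: 342   i=7: 292
Match at i=7, j=1: a = 7·14 + 1 = 99.

99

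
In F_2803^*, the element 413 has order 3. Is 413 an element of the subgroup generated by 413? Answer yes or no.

yes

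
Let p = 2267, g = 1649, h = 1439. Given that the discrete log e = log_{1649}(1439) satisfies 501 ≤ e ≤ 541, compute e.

Compute 1649^501 mod 2267 = 866, then multiply by 1649 repeatedly:
  1649^501=866  1649^502=2091  1649^503=2219  1649^504=193  1649^505=877
  1649^506=2094  1649^507=365  1649^508=1130  1649^509=2163  1649^510=796
  1649^511=11  1649^512=3  1649^513=413  1649^514=937  1649^515=1286
  1649^516=969  1649^517=1913  1649^518=1140  1649^519=517  1649^520=141
  1649^521=1275  1649^522=966  1649^523=1500  1649^524=203  1649^525=1498
  1649^526=1439
Found 1439 at exponent 526.

526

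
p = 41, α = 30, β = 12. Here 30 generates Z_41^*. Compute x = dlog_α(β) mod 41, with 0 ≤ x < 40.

29

Successive powers of 30 modulo 41:
  30^0=1  30^1=30  30^2=39  30^3=22  30^4=4  30^5=38
  30^6=33  30^7=6  30^8=16  30^9=29  30^10=9  30^11=24
  30^12=23  30^13=34  30^14=36  30^15=14  30^16=10  30^17=13
  30^18=21  30^19=15  30^20=40  30^21=11  30^22=2  30^23=19
  30^24=37  30^25=3  30^26=8  30^27=35  30^28=25  30^29=12
So 30^29 ≡ 12 (mod 41), giving x = 29.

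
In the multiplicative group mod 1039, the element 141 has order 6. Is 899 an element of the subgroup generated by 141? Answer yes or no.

yes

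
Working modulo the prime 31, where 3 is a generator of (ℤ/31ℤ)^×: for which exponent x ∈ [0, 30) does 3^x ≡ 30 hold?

Successive powers of 3 modulo 31:
  3^0=1  3^1=3  3^2=9  3^3=27  3^4=19  3^5=26
  3^6=16  3^7=17  3^8=20  3^9=29  3^10=25  3^11=13
  3^12=8  3^13=24  3^14=10  3^15=30
So 3^15 ≡ 30 (mod 31), giving x = 15.

15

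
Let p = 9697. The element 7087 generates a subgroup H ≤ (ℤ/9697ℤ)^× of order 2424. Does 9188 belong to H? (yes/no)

yes

9188 ∈ ⟨7087⟩ iff 9188^2424 ≡ 1 (mod 9697), since |⟨7087⟩| = 2424.
9188^2424 mod 9697 = 1.
Since 1 = 1, 9188 lies in the subgroup.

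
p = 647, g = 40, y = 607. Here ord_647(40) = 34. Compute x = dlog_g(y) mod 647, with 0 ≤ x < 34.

18

Successive powers of 40 modulo 647:
  40^0=1  40^1=40  40^2=306  40^3=594  40^4=468  40^5=604
  40^6=221  40^7=429  40^8=338  40^9=580  40^10=555  40^11=202
  40^12=316  40^13=347  40^14=293  40^15=74  40^16=372  40^17=646
  40^18=607
So 40^18 ≡ 607 (mod 647), giving x = 18.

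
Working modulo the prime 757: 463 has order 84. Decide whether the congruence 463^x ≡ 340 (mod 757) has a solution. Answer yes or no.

no

340 ∈ ⟨463⟩ iff 340^84 ≡ 1 (mod 757), since |⟨463⟩| = 84.
340^84 mod 757 = 505.
Since 505 ≠ 1, 340 does not lie in the subgroup.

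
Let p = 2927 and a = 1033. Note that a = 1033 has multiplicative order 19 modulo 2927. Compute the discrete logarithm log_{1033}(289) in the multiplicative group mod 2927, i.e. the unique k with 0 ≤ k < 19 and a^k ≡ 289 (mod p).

17

Successive powers of 1033 modulo 2927:
  1033^0=1  1033^1=1033  1033^2=1661  1033^3=591  1033^4=1687  1033^5=1106
  1033^6=968  1033^7=1837  1033^8=925  1033^9=1323  1033^10=2677  1033^11=2253
  1033^12=384  1033^13=1527  1033^14=2665  1033^15=1565  1033^16=941  1033^17=289
So 1033^17 ≡ 289 (mod 2927), giving k = 17.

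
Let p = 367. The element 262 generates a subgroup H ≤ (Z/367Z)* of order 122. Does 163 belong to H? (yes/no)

yes

163 ∈ ⟨262⟩ iff 163^122 ≡ 1 (mod 367), since |⟨262⟩| = 122.
163^122 mod 367 = 1.
Since 1 = 1, 163 lies in the subgroup.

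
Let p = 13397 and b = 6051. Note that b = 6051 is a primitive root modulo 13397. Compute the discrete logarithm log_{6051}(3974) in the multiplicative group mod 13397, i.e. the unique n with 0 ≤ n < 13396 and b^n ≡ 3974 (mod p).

4779

Baby-step giant-step with m = ceil(sqrt(13396)) = 116.
Baby table (6051^j mod 13397 for j=0..115):
  0:1  1:6051  2:600  3:13  4:11678  5:7800  6:169  7:4447
  8:7621  9:2197  10:4223  11:5294  12:1767  13:1311  14:1837  15:9574
  16:3646  17:10484  18:3889  19:7207  20:2322  21:10366  22:13309  23:3392
  24:788  25:12253  26:3905  27:10244  28:11922  29:10574  30:12599  31:7619
  32:3492  33:3023  34:5268  35:5205  36:12505  37:1499  38:680  39:1801
  40:6090  41:8840  42:10016  43:12185  44:7744  45:9635  46:11038  47:6893
  48:4682  49:9524  50:9227  51:7278  52:3239  53:12775  54:835  55:1916
  56:5311  57:10855  58:11511  59:2058  60:7145  61:2276  62:13357  63:12503
  64:2794  65:12877  66:1775  67:9528  68:6637  69:9678  70:3291  71:5899
  72:5241  73:2592  74:9702  75:1148  76:6902  77:5553  78:1527  79:9344
  80:5204  81:6454  82:899  83:667  84:3520  85:11687  86:8671  87:5569
  88:4564  89:5547  90:5412  91:5744  92:5126  93:3371  94:7687  95:13050
  96:3632  97:6152  98:8886  99:7025  100:12991  101:8342  102:10943  103:8119
  104:1270  105:8289  106:11768  107:3113  108:581  109:5617  110:278  111:7553
  112:6036  113:3614  114:4410  115:11483
Giant step factor: 6051^(-116) ≡ 1738 (mod 13397).
Scan 3974·1738^i mod 13397 for i = 0, 1, …:
  i=0: 3974   i=1: 7357   i=2: 5728   i=3: 1293
  i=4: 9935   i=5: 11694   i=6: 923   i=7: 9931
  i=8: 4742   i=9: 2441     …   i=40: 5629
  i=41: 3392
Match at i=41, j=23: n = 41·116 + 23 = 4779.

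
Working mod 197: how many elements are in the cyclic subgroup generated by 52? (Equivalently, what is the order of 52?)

The order of 52 must divide p − 1 = 196 = 2^2 · 7^2.
Divisors: 1, 2, 4, 7, 14, 28, 49, 98, 196.
Check each in increasing order: 52^1 ≡ 52;  52^2 ≡ 143;  52^4 ≡ 158;  52^7 ≡ 177;  52^14 ≡ 6;  52^28 ≡ 36;  52^49 ≡ 14;  52^98 ≡ 196;  52^196 ≡ 1.
Smallest exponent giving 1 is 196.

196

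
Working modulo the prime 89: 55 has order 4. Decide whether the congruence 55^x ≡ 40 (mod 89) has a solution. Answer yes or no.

no

⟨55⟩ has order 4; its elements mod 89 are {1, 34, 55, 88}.
40 is not in this set.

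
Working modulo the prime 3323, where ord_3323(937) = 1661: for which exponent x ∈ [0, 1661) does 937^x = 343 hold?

159

Baby-step giant-step with m = ceil(sqrt(1661)) = 41.
Baby table (937^j mod 3323 for j=0..40):
  0:1  1:937  2:697  3:1781  4:651  5:1878  6:1819  7:3027
  8:1780  9:3037  10:1181  11:38  12:2376  13:3225  14:1218  15:1477
  16:1581  17:2662  18:2044  19:1180  20:2424  21:1679  22:1444  23:567
  24:2922  25:3085  26:2958  27:264  28:1466  29:1243  30:1641  31:2391
  32:665  33:1704  34:1608  35:1377  36:925  37:2745  38:63  39:2540
  40:712
Giant step factor: 937^(-41) ≡ 2713 (mod 3323).
Scan 343·2713^i mod 3323 for i = 0, 1, …:
  i=0: 343   i=1: 119   i=2: 516   i=3: 925
Match at i=3, j=36: x = 3·41 + 36 = 159.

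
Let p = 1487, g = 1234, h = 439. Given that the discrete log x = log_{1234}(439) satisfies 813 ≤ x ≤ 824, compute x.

818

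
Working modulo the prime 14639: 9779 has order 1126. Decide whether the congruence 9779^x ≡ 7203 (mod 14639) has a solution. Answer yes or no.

yes

7203 ∈ ⟨9779⟩ iff 7203^1126 ≡ 1 (mod 14639), since |⟨9779⟩| = 1126.
7203^1126 mod 14639 = 1.
Since 1 = 1, 7203 lies in the subgroup.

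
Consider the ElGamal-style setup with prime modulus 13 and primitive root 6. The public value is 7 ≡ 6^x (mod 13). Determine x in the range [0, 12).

7

Successive powers of 6 modulo 13:
  6^0=1  6^1=6  6^2=10  6^3=8  6^4=9  6^5=2
  6^6=12  6^7=7
So 6^7 ≡ 7 (mod 13), giving x = 7.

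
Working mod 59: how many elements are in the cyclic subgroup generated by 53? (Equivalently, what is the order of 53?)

The order of 53 must divide p − 1 = 58 = 2 · 29.
Divisors: 1, 2, 29, 58.
Check each in increasing order: 53^1 ≡ 53;  53^2 ≡ 36;  53^29 ≡ 1.
Smallest exponent giving 1 is 29.

29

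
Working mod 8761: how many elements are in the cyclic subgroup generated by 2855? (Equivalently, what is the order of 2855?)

The order of 2855 must divide p − 1 = 8760 = 2^3 · 3 · 5 · 73.
Divisors: 1, 2, 3, 4, 5, 6, 8, 10, 12, 15, 20, 24, 30, 40, 60, 73, 120, 146, 219, 292, 365, 438, 584, 730, 876, 1095, 1460, 1752, 2190, 2920, 4380, 8760.
Check each in increasing order: 2855^1 ≡ 2855;  2855^2 ≡ 3295;  2855^3 ≡ 6672;  2855^4 ≡ 2146;  2855^5 ≡ 2891;  2855^6 ≡ 943;  2855^8 ≡ 5791;  2855^10 ≡ 8648;  2855^12 ≡ 4388;  2855^15 ≡ 6235;  2855^20 ≡ 4008;  2855^24 ≡ 6627;  2855^30 ≡ 2668;  2855^40 ≡ 5151;  2855^60 ≡ 4292;  2855^73 ≡ 8321;  2855^120 ≡ 5642;  2855^146 ≡ 858;  2855^219 ≡ 7964;  2855^292 ≡ 240;  2855^365 ≡ 8293;  2855^438 ≡ 4417;  2855^584 ≡ 5034;  2855^730 ≡ 8760;  2855^876 ≡ 7903;  2855^1095 ≡ 468;  2855^1460 ≡ 1.
Smallest exponent giving 1 is 1460.

1460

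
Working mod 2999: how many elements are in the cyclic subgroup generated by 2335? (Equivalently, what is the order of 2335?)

1499

The order of 2335 must divide p − 1 = 2998 = 2 · 1499.
Divisors: 1, 2, 1499, 2998.
Check each in increasing order: 2335^1 ≡ 2335;  2335^2 ≡ 43;  2335^1499 ≡ 1.
Smallest exponent giving 1 is 1499.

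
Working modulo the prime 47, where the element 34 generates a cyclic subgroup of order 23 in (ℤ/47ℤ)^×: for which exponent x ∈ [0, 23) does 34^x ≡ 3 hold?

Successive powers of 34 modulo 47:
  34^0=1  34^1=34  34^2=28  34^3=12  34^4=32  34^5=7
  34^6=3
So 34^6 ≡ 3 (mod 47), giving x = 6.

6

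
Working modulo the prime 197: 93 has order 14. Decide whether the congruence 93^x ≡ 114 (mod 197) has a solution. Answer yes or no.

yes

⟨93⟩ has order 14; its elements mod 197 are {1, 6, 19, 33, 36, 83, 93, 104, 114, 161, 164, 178, 191, 196}.
114 is in this set.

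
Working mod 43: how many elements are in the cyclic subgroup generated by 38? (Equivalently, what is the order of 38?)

21

The order of 38 must divide p − 1 = 42 = 2 · 3 · 7.
Divisors: 1, 2, 3, 6, 7, 14, 21, 42.
Check each in increasing order: 38^1 ≡ 38;  38^2 ≡ 25;  38^3 ≡ 4;  38^6 ≡ 16;  38^7 ≡ 6;  38^14 ≡ 36;  38^21 ≡ 1.
Smallest exponent giving 1 is 21.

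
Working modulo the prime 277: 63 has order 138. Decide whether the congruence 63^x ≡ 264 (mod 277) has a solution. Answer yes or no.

yes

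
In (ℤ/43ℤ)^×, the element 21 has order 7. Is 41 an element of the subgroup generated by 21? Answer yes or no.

yes

⟨21⟩ has order 7; its elements mod 43 are {1, 4, 11, 16, 21, 35, 41}.
41 is in this set.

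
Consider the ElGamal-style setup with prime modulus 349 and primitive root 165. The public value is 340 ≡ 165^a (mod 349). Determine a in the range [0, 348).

178

Baby-step giant-step with m = ceil(sqrt(348)) = 19.
Baby table (165^j mod 349 for j=0..18):
  0:1  1:165  2:3  3:146  4:9  5:89  6:27  7:267
  8:81  9:103  10:243  11:309  12:31  13:229  14:93  15:338
  16:279  17:316  18:139
Giant step factor: 165^(-19) ≡ 141 (mod 349).
Scan 340·141^i mod 349 for i = 0, 1, …:
  i=0: 340   i=1: 127   i=2: 108   i=3: 221
  i=4: 100   i=5: 140   i=6: 196   i=7: 65
  i=8: 91   i=9: 267
Match at i=9, j=7: a = 9·19 + 7 = 178.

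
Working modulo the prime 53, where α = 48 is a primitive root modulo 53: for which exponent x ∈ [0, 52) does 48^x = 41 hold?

Successive powers of 48 modulo 53:
  48^0=1  48^1=48  48^2=25  48^3=34  48^4=42  48^5=2
  48^6=43  48^7=50  48^8=15  48^9=31  48^10=4  48^11=33
  48^12=47  48^13=30  48^14=9  48^15=8  48^16=13  48^17=41
So 48^17 ≡ 41 (mod 53), giving x = 17.

17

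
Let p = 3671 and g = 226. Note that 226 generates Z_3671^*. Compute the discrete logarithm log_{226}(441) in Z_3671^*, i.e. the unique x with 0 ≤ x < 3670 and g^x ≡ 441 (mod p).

Baby-step giant-step with m = ceil(sqrt(3670)) = 61.
Baby table (226^j mod 3671 for j=0..60):
  0:1  1:226  2:3353  3:1552  4:2007  5:2049  6:528  7:1856
  8:962  9:823  10:2448  11:2598  12:3459  13:3482  14:1338  15:1366
  16:352  17:2461  18:1865  19:2996  20:1632  21:1732  22:2306  23:3545
  24:892  25:3358  26:2682  27:417  28:2467  29:3221  30:1088  31:3602
  32:2761  33:3587  34:3042  35:1015  36:1788  37:278  38:421  39:3371
  40:1949  41:3625  42:617  43:3615  44:2028  45:3124  46:1192  47:1409
  48:2728  49:3471  50:2523  51:1193  52:1635  53:2410  54:1352  55:859
  56:3242  57:2163  58:595  59:2314  60:1682
Giant step factor: 226^(-61) ≡ 3651 (mod 3671).
Scan 441·3651^i mod 3671 for i = 0, 1, …:
  i=0: 441   i=1: 2193   i=2: 192   i=3: 3502
  i=4: 3380   i=5: 2149   i=6: 1072   i=7: 586
  i=8: 2964   i=9: 3127   i=10: 3538   i=11: 2660
  i=12: 1865
Match at i=12, j=18: x = 12·61 + 18 = 750.

750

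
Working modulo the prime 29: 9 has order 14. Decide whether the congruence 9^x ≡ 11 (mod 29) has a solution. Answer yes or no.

no

⟨9⟩ has order 14; its elements mod 29 are {1, 4, 5, 6, 7, 9, 13, 16, 20, 22, 23, 24, 25, 28}.
11 is not in this set.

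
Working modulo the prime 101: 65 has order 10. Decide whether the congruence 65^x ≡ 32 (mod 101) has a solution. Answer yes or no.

no

⟨65⟩ has order 10; its elements mod 101 are {1, 6, 14, 17, 36, 65, 84, 87, 95, 100}.
32 is not in this set.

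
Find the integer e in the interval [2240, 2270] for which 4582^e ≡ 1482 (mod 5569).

2256

Compute 4582^2240 mod 5569 = 1501, then multiply by 4582 repeatedly:
  4582^2240=1501  4582^2241=5436  4582^2242=3184  4582^2243=3877  4582^2244=4873
  4582^2245=1965  4582^2246=4126  4582^2247=4146  4582^2248=1113  4582^2249=4131
  4582^2250=4780  4582^2251=4652  4582^2252=2901  4582^2253=4748  4582^2254=2822
  4582^2255=4755  4582^2256=1482
Found 1482 at exponent 2256.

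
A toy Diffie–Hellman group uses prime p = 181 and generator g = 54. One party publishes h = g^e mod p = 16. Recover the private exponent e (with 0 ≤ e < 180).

16

Baby-step giant-step with m = ceil(sqrt(180)) = 14.
Baby table (54^j mod 181 for j=0..13):
  0:1  1:54  2:20  3:175  4:38  5:61  6:36  7:134
  8:177  9:146  10:101  11:24  12:29  13:118
Giant step factor: 54^(-14) ≡ 137 (mod 181).
Scan 16·137^i mod 181 for i = 0, 1, …:
  i=0: 16   i=1: 20
Match at i=1, j=2: e = 1·14 + 2 = 16.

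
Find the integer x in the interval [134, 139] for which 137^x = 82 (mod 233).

137

Compute 137^134 mod 233 = 224, then multiply by 137 repeatedly:
  137^134=224  137^135=165  137^136=4  137^137=82
Found 82 at exponent 137.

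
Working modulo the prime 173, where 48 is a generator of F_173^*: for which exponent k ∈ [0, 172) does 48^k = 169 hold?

136

Baby-step giant-step with m = ceil(sqrt(172)) = 14.
Baby table (48^j mod 173 for j=0..13):
  0:1  1:48  2:55  3:45  4:84  5:53  6:122  7:147
  8:136  9:127  10:41  11:65  12:6  13:115
Giant step factor: 48^(-14) ≡ 54 (mod 173).
Scan 169·54^i mod 173 for i = 0, 1, …:
  i=0: 169   i=1: 130   i=2: 100   i=3: 37
  i=4: 95   i=5: 113   i=6: 47   i=7: 116
  i=8: 36   i=9: 41
Match at i=9, j=10: k = 9·14 + 10 = 136.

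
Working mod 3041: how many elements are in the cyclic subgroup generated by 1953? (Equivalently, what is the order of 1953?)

76

The order of 1953 must divide p − 1 = 3040 = 2^5 · 5 · 19.
Divisors: 1, 2, 4, 5, 8, 10, 16, 19, 20, 32, 38, 40, 76, 80, 95, 152, 160, 190, 304, 380, 608, 760, 1520, 3040.
Check each in increasing order: 1953^1 ≡ 1953;  1953^2 ≡ 795;  1953^4 ≡ 2538;  1953^5 ≡ 2925;  1953^8 ≡ 606;  1953^10 ≡ 1292;  1953^16 ≡ 2316;  1953^19 ≡ 2267;  1953^20 ≡ 2796;  1953^32 ≡ 2573;  1953^38 ≡ 3040;  1953^40 ≡ 2246;  1953^76 ≡ 1.
Smallest exponent giving 1 is 76.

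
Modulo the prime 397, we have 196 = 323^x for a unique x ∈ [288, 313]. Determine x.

Compute 323^288 mod 397 = 126, then multiply by 323 repeatedly:
  323^288=126  323^289=204  323^290=387  323^291=343  323^292=26
  323^293=61  323^294=250  323^295=159  323^296=144  323^297=63
  323^298=102  323^299=392  323^300=370  323^301=13  323^302=229
  323^303=125  323^304=278  323^305=72  323^306=230  323^307=51
  323^308=196
Found 196 at exponent 308.

308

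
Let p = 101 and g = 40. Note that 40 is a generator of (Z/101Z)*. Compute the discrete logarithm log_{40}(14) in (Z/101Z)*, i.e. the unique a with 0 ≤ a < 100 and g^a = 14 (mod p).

30

Successive powers of 40 modulo 101:
  40^0=1  40^1=40  40^2=85  40^3=67  40^4=54  40^5=39
  40^6=45  40^7=83  40^8=88  40^9=86  40^10=6  40^11=38
  40^12=5  40^13=99  40^14=21  40^15=32  40^16=68  40^17=94
  40^18=23  40^19=11  40^20=36  40^21=26  40^22=30  40^23=89
  40^24=25  40^25=91  40^26=4  40^27=59  40^28=37  40^29=66
  40^30=14
So 40^30 ≡ 14 (mod 101), giving a = 30.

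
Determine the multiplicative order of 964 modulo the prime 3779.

The order of 964 must divide p − 1 = 3778 = 2 · 1889.
Divisors: 1, 2, 1889, 3778.
Check each in increasing order: 964^1 ≡ 964;  964^2 ≡ 3441;  964^1889 ≡ 1.
Smallest exponent giving 1 is 1889.

1889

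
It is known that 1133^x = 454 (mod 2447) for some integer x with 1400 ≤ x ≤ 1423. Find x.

Compute 1133^1400 mod 2447 = 2406, then multiply by 1133 repeatedly:
  1133^1400=2406  1133^1401=40  1133^1402=1274  1133^1403=2159  1133^1404=1594
  1133^1405=116  1133^1406=1737  1133^1407=633  1133^1408=218  1133^1409=2294
  1133^1410=388  1133^1411=1591  1133^1412=1611  1133^1413=2248  1133^1414=2104
  1133^1415=454
Found 454 at exponent 1415.

1415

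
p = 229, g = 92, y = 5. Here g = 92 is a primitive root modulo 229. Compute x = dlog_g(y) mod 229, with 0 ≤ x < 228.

Baby-step giant-step with m = ceil(sqrt(228)) = 16.
Baby table (92^j mod 229 for j=0..15):
  0:1  1:92  2:220  3:88  4:81  5:124  6:187  7:29
  8:149  9:197  10:33  11:59  12:161  13:156  14:154  15:199
Giant step factor: 92^(-16) ≡ 19 (mod 229).
Scan 5·19^i mod 229 for i = 0, 1, …:
  i=0: 5   i=1: 95   i=2: 202   i=3: 174
  i=4: 100   i=5: 68   i=6: 147   i=7: 45
  i=8: 168   i=9: 215   i=10: 192   i=11: 213
  i=12: 154
Match at i=12, j=14: x = 12·16 + 14 = 206.

206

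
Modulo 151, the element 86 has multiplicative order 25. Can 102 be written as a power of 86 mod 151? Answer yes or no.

no

⟨86⟩ has order 25; its elements mod 151 are {1, 8, 9, 19, 20, 29, 44, 50, 59, 64, 68, 72, 78, 81, 84, 86, 91, 94, 98, 110, 123, 124, 125, 127, 148}.
102 is not in this set.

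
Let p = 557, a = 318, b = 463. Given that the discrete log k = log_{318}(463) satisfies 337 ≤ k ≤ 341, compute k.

340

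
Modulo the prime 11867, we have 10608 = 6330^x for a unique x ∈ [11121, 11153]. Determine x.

11139

Compute 6330^11121 mod 11867 = 2299, then multiply by 6330 repeatedly:
  6330^11121=2299  6330^11122=3728  6330^11123=6644  6330^11124=11739  6330^11125=8583
  6330^11126=3264  6330^11127=673  6330^11128=11704  6330^11129=639  6330^11130=10090
  6330^11131=1506  6330^11132=3779  6330^11133=9065  6330^11134=4505  6330^11135=249
  6330^11136=9726  6330^11137=11451  6330^11138=1194  6330^11139=10608
Found 10608 at exponent 11139.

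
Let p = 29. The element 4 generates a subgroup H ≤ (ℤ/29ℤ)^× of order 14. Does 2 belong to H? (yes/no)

no

⟨4⟩ has order 14; its elements mod 29 are {1, 4, 5, 6, 7, 9, 13, 16, 20, 22, 23, 24, 25, 28}.
2 is not in this set.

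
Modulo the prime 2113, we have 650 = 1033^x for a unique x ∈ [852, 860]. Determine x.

Compute 1033^852 mod 2113 = 771, then multiply by 1033 repeatedly:
  1033^852=771  1033^853=1955  1033^854=1600  1033^855=434  1033^856=366
  1033^857=1964  1033^858=332  1033^859=650
Found 650 at exponent 859.

859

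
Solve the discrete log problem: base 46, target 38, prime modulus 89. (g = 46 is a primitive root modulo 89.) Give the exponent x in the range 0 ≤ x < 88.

67

Baby-step giant-step with m = ceil(sqrt(88)) = 10.
Baby table (46^j mod 89 for j=0..9):
  0:1  1:46  2:69  3:59  4:44  5:66  6:10  7:15
  8:67  9:56
Giant step factor: 46^(-10) ≡ 71 (mod 89).
Scan 38·71^i mod 89 for i = 0, 1, …:
  i=0: 38   i=1: 28   i=2: 30   i=3: 83
  i=4: 19   i=5: 14   i=6: 15
Match at i=6, j=7: x = 6·10 + 7 = 67.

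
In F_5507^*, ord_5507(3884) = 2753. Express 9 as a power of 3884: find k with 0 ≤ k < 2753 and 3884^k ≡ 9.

Baby-step giant-step with m = ceil(sqrt(2753)) = 53.
Baby table (3884^j mod 5507 for j=0..52):
  0:1  1:3884  2:1783  3:2873  4:1550  5:1049  6:4643  7:3494
  8:1448  9:1385  10:4508  11:2319  12:3051  13:4527  14:4524  15:3886
  16:4044  17:932  18:1789  19:4149  20:1234  21:1766  22:2929  23:4281
  24:1771  25:321  26:2182  27:5122  28:2564  29:1920  30:802  31:3513
  32:3653  33:2220  34:4025  35:4234  36:954  37:4632  38:4826  39:3863
  40:2824  41:3979  42:1794  43:1541  44:4642  45:5117  46:5172  47:4019
  48:2958  49:1270  50:3915  51:1033  52:3076
Giant step factor: 3884^(-53) ≡ 229 (mod 5507).
Scan 9·229^i mod 5507 for i = 0, 1, …:
  i=0: 9   i=1: 2061   i=2: 3874   i=3: 519
  i=4: 3204   i=5: 1285   i=6: 2394   i=7: 3033
  i=8: 675   i=9: 379     …   i=30: 1471
  i=31: 932
Match at i=31, j=17: k = 31·53 + 17 = 1660.

1660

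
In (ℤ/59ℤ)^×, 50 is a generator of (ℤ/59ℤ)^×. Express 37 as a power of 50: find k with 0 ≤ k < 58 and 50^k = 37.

Baby-step giant-step with m = ceil(sqrt(58)) = 8.
Baby table (50^j mod 59 for j=0..7):
  0:1  1:50  2:22  3:38  4:12  5:10  6:28  7:43
Giant step factor: 50^(-8) ≡ 25 (mod 59).
Scan 37·25^i mod 59 for i = 0, 1, …:
  i=0: 37   i=1: 40   i=2: 56   i=3: 43
Match at i=3, j=7: k = 3·8 + 7 = 31.

31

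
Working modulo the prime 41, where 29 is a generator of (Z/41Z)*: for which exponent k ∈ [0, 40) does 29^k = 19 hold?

7

Successive powers of 29 modulo 41:
  29^0=1  29^1=29  29^2=21  29^3=35  29^4=31  29^5=38
  29^6=36  29^7=19
So 29^7 ≡ 19 (mod 41), giving k = 7.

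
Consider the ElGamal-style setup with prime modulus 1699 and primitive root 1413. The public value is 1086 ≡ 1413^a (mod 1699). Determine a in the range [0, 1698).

756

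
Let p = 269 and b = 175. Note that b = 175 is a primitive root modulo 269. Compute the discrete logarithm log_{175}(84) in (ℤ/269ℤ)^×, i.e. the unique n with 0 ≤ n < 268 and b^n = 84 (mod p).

Baby-step giant-step with m = ceil(sqrt(268)) = 17.
Baby table (175^j mod 269 for j=0..16):
  0:1  1:175  2:228  3:88  4:67  5:158  6:212  7:247
  8:185  9:95  10:216  11:140  12:21  13:178  14:215  15:234
  16:62
Giant step factor: 175^(-17) ≡ 3 (mod 269).
Scan 84·3^i mod 269 for i = 0, 1, …:
  i=0: 84   i=1: 252   i=2: 218   i=3: 116
  i=4: 79   i=5: 237   i=6: 173   i=7: 250
  i=8: 212
Match at i=8, j=6: n = 8·17 + 6 = 142.

142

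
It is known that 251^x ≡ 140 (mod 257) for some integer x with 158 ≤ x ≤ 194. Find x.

Compute 251^158 mod 257 = 141, then multiply by 251 repeatedly:
  251^158=141  251^159=182  251^160=193  251^161=127  251^162=9
  251^163=203  251^164=67  251^165=112  251^166=99  251^167=177
  251^168=223  251^169=204  251^170=61  251^171=148  251^172=140
Found 140 at exponent 172.

172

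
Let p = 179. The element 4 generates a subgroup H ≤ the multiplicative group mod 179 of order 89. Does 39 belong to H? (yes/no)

yes

39 ∈ ⟨4⟩ iff 39^89 ≡ 1 (mod 179), since |⟨4⟩| = 89.
39^89 mod 179 = 1.
Since 1 = 1, 39 lies in the subgroup.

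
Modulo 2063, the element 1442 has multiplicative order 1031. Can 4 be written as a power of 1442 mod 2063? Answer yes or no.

yes

4 ∈ ⟨1442⟩ iff 4^1031 ≡ 1 (mod 2063), since |⟨1442⟩| = 1031.
4^1031 mod 2063 = 1.
Since 1 = 1, 4 lies in the subgroup.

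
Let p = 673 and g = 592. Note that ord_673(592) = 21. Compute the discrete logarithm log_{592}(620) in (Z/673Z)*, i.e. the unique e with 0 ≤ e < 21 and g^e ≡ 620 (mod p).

Successive powers of 592 modulo 673:
  592^0=1  592^1=592  592^2=504  592^3=229  592^4=295  592^5=333
  592^6=620
So 592^6 ≡ 620 (mod 673), giving e = 6.

6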